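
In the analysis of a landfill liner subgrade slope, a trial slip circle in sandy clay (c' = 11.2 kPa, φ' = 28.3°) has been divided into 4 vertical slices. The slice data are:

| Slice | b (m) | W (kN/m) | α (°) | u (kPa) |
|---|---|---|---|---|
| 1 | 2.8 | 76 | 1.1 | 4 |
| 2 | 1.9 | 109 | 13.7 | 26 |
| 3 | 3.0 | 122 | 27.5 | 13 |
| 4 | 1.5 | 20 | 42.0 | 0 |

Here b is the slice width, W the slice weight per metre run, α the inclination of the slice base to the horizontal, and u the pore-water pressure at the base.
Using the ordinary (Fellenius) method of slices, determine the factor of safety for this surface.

FS = 2.28

Ordinary method of slices: FS = Σ[c'·Δl_i + (W_i cosα_i − u_i·Δl_i)·tanφ'] / Σ W_i sinα_i, with Δl_i = b_i / cosα_i.
Slice 1: Δl = 2.8/cos1.1° = 2.801 m; N'_1 = 76·cos1.1° − 4·2.801 = 64.8; c'Δl = 31.37; W sinα = 1.5
Slice 2: Δl = 1.9/cos13.7° = 1.956 m; N'_2 = 109·cos13.7° − 26·1.956 = 55.1; c'Δl = 21.90; W sinα = 25.8
Slice 3: Δl = 3.0/cos27.5° = 3.382 m; N'_3 = 122·cos27.5° − 13·3.382 = 64.2; c'Δl = 37.88; W sinα = 56.3
Slice 4: Δl = 1.5/cos42.0° = 2.018 m; N'_4 = 20·cos42.0° − 0·2.018 = 14.9; c'Δl = 22.61; W sinα = 13.4
Σc'Δl = 113.8 kN/m; ΣN' = 198.9 kN/m; ΣW sinα = 97.0 kN/m
Resisting = 113.8 + 198.9·tan28.3° = 113.8 + 107.1 = 220.9 kN/m
FS = 220.9 / 97.0 = 2.277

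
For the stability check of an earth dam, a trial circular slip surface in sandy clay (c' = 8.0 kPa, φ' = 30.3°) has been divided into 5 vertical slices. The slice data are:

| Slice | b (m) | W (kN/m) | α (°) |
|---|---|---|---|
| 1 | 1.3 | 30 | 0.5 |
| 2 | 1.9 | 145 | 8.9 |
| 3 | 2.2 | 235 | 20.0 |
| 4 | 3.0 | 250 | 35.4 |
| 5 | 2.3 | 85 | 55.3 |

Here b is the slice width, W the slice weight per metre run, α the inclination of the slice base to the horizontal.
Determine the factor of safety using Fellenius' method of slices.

FS = 1.52

Ordinary method of slices: FS = Σ[c'·Δl_i + (W_i cosα_i)·tanφ'] / Σ W_i sinα_i, with Δl_i = b_i / cosα_i.
Slice 1: Δl = 1.3/cos0.5° = 1.300 m; N'_1 = 30·cos0.5° = 30.0; c'Δl = 10.40; W sinα = 0.3
Slice 2: Δl = 1.9/cos8.9° = 1.923 m; N'_2 = 145·cos8.9° = 143.3; c'Δl = 15.39; W sinα = 22.4
Slice 3: Δl = 2.2/cos20.0° = 2.341 m; N'_3 = 235·cos20.0° = 220.8; c'Δl = 18.73; W sinα = 80.4
Slice 4: Δl = 3.0/cos35.4° = 3.680 m; N'_4 = 250·cos35.4° = 203.8; c'Δl = 29.44; W sinα = 144.8
Slice 5: Δl = 2.3/cos55.3° = 4.040 m; N'_5 = 85·cos55.3° = 48.4; c'Δl = 32.32; W sinα = 69.9
Σc'Δl = 106.3 kN/m; ΣN' = 646.3 kN/m; ΣW sinα = 317.8 kN/m
Resisting = 106.3 + 646.3·tan30.3° = 106.3 + 377.6 = 483.9 kN/m
FS = 483.9 / 317.8 = 1.523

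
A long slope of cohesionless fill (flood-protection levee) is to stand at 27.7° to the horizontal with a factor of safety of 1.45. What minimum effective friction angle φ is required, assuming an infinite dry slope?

FS = tanφ/tanβ ⇒ tanφ = FS · tanβ = 1.45 · tan27.7° = 0.7613
φ = arctan(0.7613) = 37.28°

φ = 37.3°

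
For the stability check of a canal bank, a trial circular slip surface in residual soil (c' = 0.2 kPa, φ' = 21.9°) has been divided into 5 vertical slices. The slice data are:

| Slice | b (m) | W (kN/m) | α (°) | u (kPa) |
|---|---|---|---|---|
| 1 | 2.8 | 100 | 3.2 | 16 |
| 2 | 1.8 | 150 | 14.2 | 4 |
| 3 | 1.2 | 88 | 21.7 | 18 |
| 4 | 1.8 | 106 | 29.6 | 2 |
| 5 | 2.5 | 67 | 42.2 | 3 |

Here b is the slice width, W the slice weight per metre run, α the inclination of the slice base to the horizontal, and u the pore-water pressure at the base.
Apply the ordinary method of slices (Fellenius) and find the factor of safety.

FS = 0.90

Ordinary method of slices: FS = Σ[c'·Δl_i + (W_i cosα_i − u_i·Δl_i)·tanφ'] / Σ W_i sinα_i, with Δl_i = b_i / cosα_i.
Slice 1: Δl = 2.8/cos3.2° = 2.804 m; N'_1 = 100·cos3.2° − 16·2.804 = 55.0; c'Δl = 0.56; W sinα = 5.6
Slice 2: Δl = 1.8/cos14.2° = 1.857 m; N'_2 = 150·cos14.2° − 4·1.857 = 138.0; c'Δl = 0.37; W sinα = 36.8
Slice 3: Δl = 1.2/cos21.7° = 1.292 m; N'_3 = 88·cos21.7° − 18·1.292 = 58.5; c'Δl = 0.26; W sinα = 32.5
Slice 4: Δl = 1.8/cos29.6° = 2.070 m; N'_4 = 106·cos29.6° − 2·2.070 = 88.0; c'Δl = 0.41; W sinα = 52.4
Slice 5: Δl = 2.5/cos42.2° = 3.375 m; N'_5 = 67·cos42.2° − 3·3.375 = 39.5; c'Δl = 0.67; W sinα = 45.0
Σc'Δl = 2.3 kN/m; ΣN' = 379.0 kN/m; ΣW sinα = 172.3 kN/m
Resisting = 2.3 + 379.0·tan21.9° = 2.3 + 152.4 = 154.6 kN/m
FS = 154.6 / 172.3 = 0.898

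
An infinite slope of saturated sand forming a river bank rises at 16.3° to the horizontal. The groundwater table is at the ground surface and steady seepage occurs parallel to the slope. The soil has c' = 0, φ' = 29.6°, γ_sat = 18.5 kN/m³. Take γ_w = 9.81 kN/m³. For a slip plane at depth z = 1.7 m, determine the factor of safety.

FS = 0.91

With seepage parallel to the slope and the water table at the surface, the effective normal stress on the slip plane uses the buoyant unit weight γ' = γ_sat − γ_w while the driving shear stress uses γ_sat:
FS = [c' + γ' z cos²β tanφ'] / [γ_sat z sinβ cosβ]
(For c' = 0 this reduces to FS = (γ'/γ_sat)·tanφ'/tanβ.)
γ' = 18.5 − 9.81 = 8.69 kN/m³
Numerator = 0.0 + 8.69·1.7·cos²16.3°·tan29.6° = 0.0 + 8.69·1.7·0.9212·0.5681 = 7.731 kPa
Denominator = 18.5·1.7·sin16.3°·cos16.3° = 18.5·1.7·0.2807·0.9598 = 8.472 kPa
FS = 7.731 / 8.472 = 0.913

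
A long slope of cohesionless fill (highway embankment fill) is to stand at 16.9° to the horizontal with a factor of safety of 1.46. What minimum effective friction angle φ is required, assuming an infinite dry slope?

FS = tanφ/tanβ ⇒ tanφ = FS · tanβ = 1.46 · tan16.9° = 0.4436
φ = arctan(0.4436) = 23.92°

φ = 23.9°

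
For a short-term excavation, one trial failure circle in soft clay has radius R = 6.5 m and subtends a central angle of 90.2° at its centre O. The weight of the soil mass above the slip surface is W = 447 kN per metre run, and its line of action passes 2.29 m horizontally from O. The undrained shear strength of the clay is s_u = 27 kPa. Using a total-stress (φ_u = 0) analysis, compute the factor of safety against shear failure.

FS = 1.75

Taking moments about the centre O, the resisting moment is provided by the undrained shear strength acting along the arc:
Arc length L_a = R·θ = 6.5·(90.2°·π/180) = 6.5·1.5743 = 10.23 m
M_R = s_u·L_a·R = 27·10.23·6.5 = 1795.9 kN·m/m
M_D = W·d = 447·2.29 = 1023.6 kN·m/m
FS = M_R / M_D = 1795.9 / 1023.6 = 1.754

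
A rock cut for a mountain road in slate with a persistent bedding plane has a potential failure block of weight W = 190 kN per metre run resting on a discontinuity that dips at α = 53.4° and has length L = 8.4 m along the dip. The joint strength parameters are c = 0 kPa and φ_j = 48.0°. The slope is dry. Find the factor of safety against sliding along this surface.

Resolving the block weight along and normal to the plane and applying the Mohr–Coulomb strength on the joint:
N' = W cosα = 190·cos53.4° = 113.3 kN/m
Driving force T = W sinα = 190·sin53.4° = 152.5 kN/m
Resisting force R = c·L + N'·tanφ_j = 0·8.4 + 113.3·tan48.0° = 0.0 + 125.8 = 125.8 kN/m
FS = R / T = 125.8 / 152.5 = 0.825

FS = 0.82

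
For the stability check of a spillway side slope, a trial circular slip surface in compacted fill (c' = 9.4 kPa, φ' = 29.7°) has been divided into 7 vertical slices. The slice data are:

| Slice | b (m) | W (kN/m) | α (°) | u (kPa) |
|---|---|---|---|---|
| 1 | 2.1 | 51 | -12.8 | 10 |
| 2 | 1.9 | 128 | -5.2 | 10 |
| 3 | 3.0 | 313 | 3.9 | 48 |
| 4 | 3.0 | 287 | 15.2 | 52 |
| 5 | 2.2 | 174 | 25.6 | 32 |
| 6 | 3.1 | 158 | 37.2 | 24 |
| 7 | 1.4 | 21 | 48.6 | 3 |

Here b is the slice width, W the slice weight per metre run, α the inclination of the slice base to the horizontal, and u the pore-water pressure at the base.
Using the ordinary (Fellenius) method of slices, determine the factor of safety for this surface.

Ordinary method of slices: FS = Σ[c'·Δl_i + (W_i cosα_i − u_i·Δl_i)·tanφ'] / Σ W_i sinα_i, with Δl_i = b_i / cosα_i.
Slice 1: Δl = 2.1/cos(-12.8°) = 2.154 m; N'_1 = 51·cos(-12.8°) − 10·2.154 = 28.2; c'Δl = 20.24; W sinα = -11.3
Slice 2: Δl = 1.9/cos(-5.2°) = 1.908 m; N'_2 = 128·cos(-5.2°) − 10·1.908 = 108.4; c'Δl = 17.93; W sinα = -11.6
Slice 3: Δl = 3.0/cos3.9° = 3.007 m; N'_3 = 313·cos3.9° − 48·3.007 = 167.9; c'Δl = 28.27; W sinα = 21.3
Slice 4: Δl = 3.0/cos15.2° = 3.109 m; N'_4 = 287·cos15.2° − 52·3.109 = 115.3; c'Δl = 29.22; W sinα = 75.2
Slice 5: Δl = 2.2/cos25.6° = 2.439 m; N'_5 = 174·cos25.6° − 32·2.439 = 78.9; c'Δl = 22.93; W sinα = 75.2
Slice 6: Δl = 3.1/cos37.2° = 3.892 m; N'_6 = 158·cos37.2° − 24·3.892 = 32.4; c'Δl = 36.58; W sinα = 95.5
Slice 7: Δl = 1.4/cos48.6° = 2.117 m; N'_7 = 21·cos48.6° − 3·2.117 = 7.5; c'Δl = 19.90; W sinα = 15.8
Σc'Δl = 175.1 kN/m; ΣN' = 538.7 kN/m; ΣW sinα = 260.1 kN/m
Resisting = 175.1 + 538.7·tan29.7° = 175.1 + 307.3 = 482.3 kN/m
FS = 482.3 / 260.1 = 1.854

FS = 1.85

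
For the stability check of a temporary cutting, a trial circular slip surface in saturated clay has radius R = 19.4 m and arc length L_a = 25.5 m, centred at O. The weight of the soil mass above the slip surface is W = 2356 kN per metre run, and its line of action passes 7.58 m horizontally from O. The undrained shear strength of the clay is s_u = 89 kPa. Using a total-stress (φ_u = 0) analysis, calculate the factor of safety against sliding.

FS = 2.47

Taking moments about the centre O, the resisting moment is provided by the undrained shear strength acting along the arc:
M_R = s_u·L_a·R = 89·25.50·19.4 = 44028.3 kN·m/m
M_D = W·d = 2356·7.58 = 17858.5 kN·m/m
FS = M_R / M_D = 44028.3 / 17858.5 = 2.465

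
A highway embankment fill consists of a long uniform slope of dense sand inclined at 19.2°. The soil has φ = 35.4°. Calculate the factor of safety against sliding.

For a dry cohesionless infinite slope the factor of safety is FS = tanφ / tanβ.
FS = tan35.4° / tan19.2° = 0.7107 / 0.3482 = 2.041

FS = 2.04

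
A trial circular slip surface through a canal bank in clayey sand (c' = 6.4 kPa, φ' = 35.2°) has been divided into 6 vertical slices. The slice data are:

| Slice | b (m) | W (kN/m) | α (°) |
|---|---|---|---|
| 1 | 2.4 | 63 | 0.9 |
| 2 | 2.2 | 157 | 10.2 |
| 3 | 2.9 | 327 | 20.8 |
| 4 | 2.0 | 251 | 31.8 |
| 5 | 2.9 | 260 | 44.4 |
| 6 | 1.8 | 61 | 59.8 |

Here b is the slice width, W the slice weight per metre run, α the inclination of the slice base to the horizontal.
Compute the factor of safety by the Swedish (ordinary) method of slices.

FS = 1.54

Ordinary method of slices: FS = Σ[c'·Δl_i + (W_i cosα_i)·tanφ'] / Σ W_i sinα_i, with Δl_i = b_i / cosα_i.
Slice 1: Δl = 2.4/cos0.9° = 2.400 m; N'_1 = 63·cos0.9° = 63.0; c'Δl = 15.36; W sinα = 1.0
Slice 2: Δl = 2.2/cos10.2° = 2.235 m; N'_2 = 157·cos10.2° = 154.5; c'Δl = 14.31; W sinα = 27.8
Slice 3: Δl = 2.9/cos20.8° = 3.102 m; N'_3 = 327·cos20.8° = 305.7; c'Δl = 19.85; W sinα = 116.1
Slice 4: Δl = 2.0/cos31.8° = 2.353 m; N'_4 = 251·cos31.8° = 213.3; c'Δl = 15.06; W sinα = 132.3
Slice 5: Δl = 2.9/cos44.4° = 4.059 m; N'_5 = 260·cos44.4° = 185.8; c'Δl = 25.98; W sinα = 181.9
Slice 6: Δl = 1.8/cos59.8° = 3.578 m; N'_6 = 61·cos59.8° = 30.7; c'Δl = 22.90; W sinα = 52.7
Σc'Δl = 113.5 kN/m; ΣN' = 953.0 kN/m; ΣW sinα = 511.8 kN/m
Resisting = 113.5 + 953.0·tan35.2° = 113.5 + 672.2 = 785.7 kN/m
FS = 785.7 / 511.8 = 1.535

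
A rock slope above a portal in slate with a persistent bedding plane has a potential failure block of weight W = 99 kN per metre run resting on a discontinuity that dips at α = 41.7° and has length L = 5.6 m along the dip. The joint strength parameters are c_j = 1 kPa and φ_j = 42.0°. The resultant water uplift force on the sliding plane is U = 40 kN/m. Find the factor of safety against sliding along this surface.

Resolving the block weight along and normal to the plane and applying the Mohr–Coulomb strength on the joint:
N' = W cosα − U = 99·cos41.7° − 40 = 33.9 kN/m
Driving force T = W sinα = 99·sin41.7° = 65.9 kN/m
Resisting force R = c_j·L + N'·tanφ_j = 1·5.6 + 33.9·tan42.0° = 5.6 + 30.5 = 36.1 kN/m
FS = R / T = 36.1 / 65.9 = 0.549

FS = 0.55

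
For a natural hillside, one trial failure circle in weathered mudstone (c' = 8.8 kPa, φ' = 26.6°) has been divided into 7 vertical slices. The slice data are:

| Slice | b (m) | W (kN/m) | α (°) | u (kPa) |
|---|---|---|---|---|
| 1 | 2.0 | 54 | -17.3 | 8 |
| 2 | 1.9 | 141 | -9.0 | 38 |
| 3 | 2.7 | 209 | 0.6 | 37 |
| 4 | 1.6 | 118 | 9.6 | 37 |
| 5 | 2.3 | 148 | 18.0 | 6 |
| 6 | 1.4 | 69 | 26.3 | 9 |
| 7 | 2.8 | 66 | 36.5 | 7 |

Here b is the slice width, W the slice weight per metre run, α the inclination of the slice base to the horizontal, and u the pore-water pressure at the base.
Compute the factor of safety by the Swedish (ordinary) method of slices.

FS = 3.77

Ordinary method of slices: FS = Σ[c'·Δl_i + (W_i cosα_i − u_i·Δl_i)·tanφ'] / Σ W_i sinα_i, with Δl_i = b_i / cosα_i.
Slice 1: Δl = 2.0/cos(-17.3°) = 2.095 m; N'_1 = 54·cos(-17.3°) − 8·2.095 = 34.8; c'Δl = 18.43; W sinα = -16.1
Slice 2: Δl = 1.9/cos(-9.0°) = 1.924 m; N'_2 = 141·cos(-9.0°) − 38·1.924 = 66.2; c'Δl = 16.93; W sinα = -22.1
Slice 3: Δl = 2.7/cos0.6° = 2.700 m; N'_3 = 209·cos0.6° − 37·2.700 = 109.1; c'Δl = 23.76; W sinα = 2.2
Slice 4: Δl = 1.6/cos9.6° = 1.623 m; N'_4 = 118·cos9.6° − 37·1.623 = 56.3; c'Δl = 14.28; W sinα = 19.7
Slice 5: Δl = 2.3/cos18.0° = 2.418 m; N'_5 = 148·cos18.0° − 6·2.418 = 126.2; c'Δl = 21.28; W sinα = 45.7
Slice 6: Δl = 1.4/cos26.3° = 1.562 m; N'_6 = 69·cos26.3° − 9·1.562 = 47.8; c'Δl = 13.74; W sinα = 30.6
Slice 7: Δl = 2.8/cos36.5° = 3.483 m; N'_7 = 66·cos36.5° − 7·3.483 = 28.7; c'Δl = 30.65; W sinα = 39.3
Σc'Δl = 139.1 kN/m; ΣN' = 469.1 kN/m; ΣW sinα = 99.3 kN/m
Resisting = 139.1 + 469.1·tan26.6° = 139.1 + 234.9 = 374.0 kN/m
FS = 374.0 / 99.3 = 3.765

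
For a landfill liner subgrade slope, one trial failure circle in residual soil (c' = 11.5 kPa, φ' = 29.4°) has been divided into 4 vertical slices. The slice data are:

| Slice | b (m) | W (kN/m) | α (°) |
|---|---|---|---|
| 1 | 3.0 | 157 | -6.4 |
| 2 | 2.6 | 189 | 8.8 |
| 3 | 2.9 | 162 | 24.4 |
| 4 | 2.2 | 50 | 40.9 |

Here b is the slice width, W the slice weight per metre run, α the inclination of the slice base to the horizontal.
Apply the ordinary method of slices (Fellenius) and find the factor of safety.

FS = 3.90

Ordinary method of slices: FS = Σ[c'·Δl_i + (W_i cosα_i)·tanφ'] / Σ W_i sinα_i, with Δl_i = b_i / cosα_i.
Slice 1: Δl = 3.0/cos(-6.4°) = 3.019 m; N'_1 = 157·cos(-6.4°) = 156.0; c'Δl = 34.72; W sinα = -17.5
Slice 2: Δl = 2.6/cos8.8° = 2.631 m; N'_2 = 189·cos8.8° = 186.8; c'Δl = 30.26; W sinα = 28.9
Slice 3: Δl = 2.9/cos24.4° = 3.184 m; N'_3 = 162·cos24.4° = 147.5; c'Δl = 36.62; W sinα = 66.9
Slice 4: Δl = 2.2/cos40.9° = 2.911 m; N'_4 = 50·cos40.9° = 37.8; c'Δl = 33.47; W sinα = 32.7
Σc'Δl = 135.1 kN/m; ΣN' = 528.1 kN/m; ΣW sinα = 111.1 kN/m
Resisting = 135.1 + 528.1·tan29.4° = 135.1 + 297.6 = 432.6 kN/m
FS = 432.6 / 111.1 = 3.895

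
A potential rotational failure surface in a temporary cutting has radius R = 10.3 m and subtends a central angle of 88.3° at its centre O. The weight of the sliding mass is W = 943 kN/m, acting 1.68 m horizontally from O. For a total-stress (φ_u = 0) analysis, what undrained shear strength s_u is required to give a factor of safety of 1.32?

FS = s_u·L_a·R / (W·d), so s_u = FS·W·d / (L_a·R).
Arc length L_a = R·θ = 10.3·(88.3°·π/180) = 10.3·1.5411 = 15.87 m
s_u = 1.32·943·1.68 / (15.87·10.3) = 2091.2 / 163.50 = 12.79 kPa

s_u = 12.8 kPa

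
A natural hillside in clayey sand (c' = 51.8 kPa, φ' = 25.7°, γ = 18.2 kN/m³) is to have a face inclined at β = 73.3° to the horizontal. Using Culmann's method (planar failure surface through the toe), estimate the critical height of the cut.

H_c = 30.17 m

Culmann's analysis gives the critical failure plane at α_cr = (β + φ')/2 = (73.3 + 25.7)/2 = 49.5°, and the critical height
H_c = (4c'/γ) · sinβ cosφ' / [1 − cos(β − φ')]
    = (4·51.8/18.2) · sin73.3°·cos25.7° / [1 − cos(47.6°)]
    = 11.385 · 0.9578·0.9011 / [1 − 0.6743]
    = 11.385 · 0.8631 / 0.3257
    = 30.17 m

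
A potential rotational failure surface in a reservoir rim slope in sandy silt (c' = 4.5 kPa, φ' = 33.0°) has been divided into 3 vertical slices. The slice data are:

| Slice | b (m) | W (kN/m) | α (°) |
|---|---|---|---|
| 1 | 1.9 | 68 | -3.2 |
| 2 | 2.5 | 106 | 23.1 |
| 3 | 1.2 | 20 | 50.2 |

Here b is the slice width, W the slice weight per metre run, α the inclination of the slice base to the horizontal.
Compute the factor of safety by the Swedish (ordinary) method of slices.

FS = 2.73

Ordinary method of slices: FS = Σ[c'·Δl_i + (W_i cosα_i)·tanφ'] / Σ W_i sinα_i, with Δl_i = b_i / cosα_i.
Slice 1: Δl = 1.9/cos(-3.2°) = 1.903 m; N'_1 = 68·cos(-3.2°) = 67.9; c'Δl = 8.56; W sinα = -3.8
Slice 2: Δl = 2.5/cos23.1° = 2.718 m; N'_2 = 106·cos23.1° = 97.5; c'Δl = 12.23; W sinα = 41.6
Slice 3: Δl = 1.2/cos50.2° = 1.875 m; N'_3 = 20·cos50.2° = 12.8; c'Δl = 8.44; W sinα = 15.4
Σc'Δl = 29.2 kN/m; ΣN' = 178.2 kN/m; ΣW sinα = 53.2 kN/m
Resisting = 29.2 + 178.2·tan33.0° = 29.2 + 115.7 = 145.0 kN/m
FS = 145.0 / 53.2 = 2.727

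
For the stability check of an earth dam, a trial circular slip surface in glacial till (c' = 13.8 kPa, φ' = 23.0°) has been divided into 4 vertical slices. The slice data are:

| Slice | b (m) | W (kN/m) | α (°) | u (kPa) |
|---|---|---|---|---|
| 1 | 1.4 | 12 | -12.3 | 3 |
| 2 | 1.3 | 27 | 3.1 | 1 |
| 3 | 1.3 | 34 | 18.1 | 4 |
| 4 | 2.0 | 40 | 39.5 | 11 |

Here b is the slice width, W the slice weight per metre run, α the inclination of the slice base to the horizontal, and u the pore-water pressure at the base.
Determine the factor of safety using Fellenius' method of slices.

Ordinary method of slices: FS = Σ[c'·Δl_i + (W_i cosα_i − u_i·Δl_i)·tanφ'] / Σ W_i sinα_i, with Δl_i = b_i / cosα_i.
Slice 1: Δl = 1.4/cos(-12.3°) = 1.433 m; N'_1 = 12·cos(-12.3°) − 3·1.433 = 7.4; c'Δl = 19.77; W sinα = -2.6
Slice 2: Δl = 1.3/cos3.1° = 1.302 m; N'_2 = 27·cos3.1° − 1·1.302 = 25.7; c'Δl = 17.97; W sinα = 1.5
Slice 3: Δl = 1.3/cos18.1° = 1.368 m; N'_3 = 34·cos18.1° − 4·1.368 = 26.8; c'Δl = 18.87; W sinα = 10.6
Slice 4: Δl = 2.0/cos39.5° = 2.592 m; N'_4 = 40·cos39.5° − 11·2.592 = 2.4; c'Δl = 35.77; W sinα = 25.4
Σc'Δl = 92.4 kN/m; ΣN' = 62.3 kN/m; ΣW sinα = 34.9 kN/m
Resisting = 92.4 + 62.3·tan23.0° = 92.4 + 26.4 = 118.8 kN/m
FS = 118.8 / 34.9 = 3.404

FS = 3.40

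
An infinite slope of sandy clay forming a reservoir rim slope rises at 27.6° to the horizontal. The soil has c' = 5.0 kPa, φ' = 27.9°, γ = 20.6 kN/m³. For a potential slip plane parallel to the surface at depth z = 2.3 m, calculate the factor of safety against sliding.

For an infinite slope with a slip plane parallel to the surface (no pore pressure): FS = [c' + γz cos²β tanφ'] / [γz sinβ cosβ].
γz = 20.6·2.3 = 47.38 kN/m²
Numerator = 5.0 + 47.38·cos²27.6°·tan27.9° = 5.0 + 47.38·0.7854·0.5295 = 24.702 kPa
Denominator = 47.38·sin27.6°·cos27.6° = 47.38·0.4633·0.8862 = 19.453 kPa
FS = 24.702 / 19.453 = 1.270

FS = 1.27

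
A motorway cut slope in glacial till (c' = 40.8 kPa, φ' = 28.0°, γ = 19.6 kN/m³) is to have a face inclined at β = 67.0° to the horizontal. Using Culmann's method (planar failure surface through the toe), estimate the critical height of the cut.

Culmann's analysis gives the critical failure plane at α_cr = (β + φ')/2 = (67.0 + 28.0)/2 = 47.5°, and the critical height
H_c = (4c'/γ) · sinβ cosφ' / [1 − cos(β − φ')]
    = (4·40.8/19.6) · sin67.0°·cos28.0° / [1 − cos(39.0°)]
    = 8.327 · 0.9205·0.8829 / [1 − 0.7771]
    = 8.327 · 0.8128 / 0.2229
    = 30.37 m

H_c = 30.37 m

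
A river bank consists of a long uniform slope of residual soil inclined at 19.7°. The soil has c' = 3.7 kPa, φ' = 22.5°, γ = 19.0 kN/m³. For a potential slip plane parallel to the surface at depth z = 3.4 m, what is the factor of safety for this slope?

For an infinite slope with a slip plane parallel to the surface (no pore pressure): FS = [c' + γz cos²β tanφ'] / [γz sinβ cosβ].
γz = 19.0·3.4 = 64.60 kN/m²
Numerator = 3.7 + 64.60·cos²19.7°·tan22.5° = 3.7 + 64.60·0.8864·0.4142 = 27.418 kPa
Denominator = 64.60·sin19.7°·cos19.7° = 64.60·0.3371·0.9415 = 20.502 kPa
FS = 27.418 / 20.502 = 1.337

FS = 1.34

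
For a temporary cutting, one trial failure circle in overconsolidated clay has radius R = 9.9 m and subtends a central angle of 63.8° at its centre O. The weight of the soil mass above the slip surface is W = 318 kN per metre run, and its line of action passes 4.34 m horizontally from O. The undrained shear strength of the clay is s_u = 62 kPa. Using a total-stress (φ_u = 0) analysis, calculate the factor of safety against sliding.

Taking moments about the centre O, the resisting moment is provided by the undrained shear strength acting along the arc:
Arc length L_a = R·θ = 9.9·(63.8°·π/180) = 9.9·1.1135 = 11.02 m
M_R = s_u·L_a·R = 62·11.02·9.9 = 6766.4 kN·m/m
M_D = W·d = 318·4.34 = 1380.1 kN·m/m
FS = M_R / M_D = 6766.4 / 1380.1 = 4.903

FS = 4.90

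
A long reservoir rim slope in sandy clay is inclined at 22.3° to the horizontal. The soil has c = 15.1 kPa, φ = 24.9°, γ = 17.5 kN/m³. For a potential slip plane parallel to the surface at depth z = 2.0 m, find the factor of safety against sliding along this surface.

FS = 2.36

For an infinite slope with a slip plane parallel to the surface (no pore pressure): FS = [c + γz cos²β tanφ] / [γz sinβ cosβ].
γz = 17.5·2.0 = 35.00 kN/m²
Numerator = 15.1 + 35.00·cos²22.3°·tan24.9° = 15.1 + 35.00·0.8560·0.4642 = 29.007 kPa
Denominator = 35.00·sin22.3°·cos22.3° = 35.00·0.3795·0.9252 = 12.288 kPa
FS = 29.007 / 12.288 = 2.361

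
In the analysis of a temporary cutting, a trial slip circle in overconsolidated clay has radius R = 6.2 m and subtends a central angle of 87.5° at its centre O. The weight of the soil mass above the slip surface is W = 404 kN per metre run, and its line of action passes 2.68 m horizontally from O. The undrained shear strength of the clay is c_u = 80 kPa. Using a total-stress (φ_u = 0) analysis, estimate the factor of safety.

FS = 4.34

Taking moments about the centre O, the resisting moment is provided by the undrained shear strength acting along the arc:
Arc length L_a = R·θ = 6.2·(87.5°·π/180) = 6.2·1.5272 = 9.47 m
M_R = c_u·L_a·R = 80·9.47·6.2 = 4696.3 kN·m/m
M_D = W·d = 404·2.68 = 1082.7 kN·m/m
FS = M_R / M_D = 4696.3 / 1082.7 = 4.338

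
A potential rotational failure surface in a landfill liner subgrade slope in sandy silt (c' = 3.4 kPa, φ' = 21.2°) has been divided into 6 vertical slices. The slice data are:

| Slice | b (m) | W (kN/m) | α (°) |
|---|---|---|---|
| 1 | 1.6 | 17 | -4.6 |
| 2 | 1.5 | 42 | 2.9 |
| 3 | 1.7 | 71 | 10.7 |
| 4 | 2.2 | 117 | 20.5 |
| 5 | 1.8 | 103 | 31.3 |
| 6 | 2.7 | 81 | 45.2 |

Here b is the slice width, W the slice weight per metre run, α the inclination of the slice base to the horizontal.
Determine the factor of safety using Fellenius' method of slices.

Ordinary method of slices: FS = Σ[c'·Δl_i + (W_i cosα_i)·tanφ'] / Σ W_i sinα_i, with Δl_i = b_i / cosα_i.
Slice 1: Δl = 1.6/cos(-4.6°) = 1.605 m; N'_1 = 17·cos(-4.6°) = 16.9; c'Δl = 5.46; W sinα = -1.4
Slice 2: Δl = 1.5/cos2.9° = 1.502 m; N'_2 = 42·cos2.9° = 41.9; c'Δl = 5.11; W sinα = 2.1
Slice 3: Δl = 1.7/cos10.7° = 1.730 m; N'_3 = 71·cos10.7° = 69.8; c'Δl = 5.88; W sinα = 13.2
Slice 4: Δl = 2.2/cos20.5° = 2.349 m; N'_4 = 117·cos20.5° = 109.6; c'Δl = 7.99; W sinα = 41.0
Slice 5: Δl = 1.8/cos31.3° = 2.107 m; N'_5 = 103·cos31.3° = 88.0; c'Δl = 7.16; W sinα = 53.5
Slice 6: Δl = 2.7/cos45.2° = 3.832 m; N'_6 = 81·cos45.2° = 57.1; c'Δl = 13.03; W sinα = 57.5
Σc'Δl = 44.6 kN/m; ΣN' = 383.3 kN/m; ΣW sinα = 165.9 kN/m
Resisting = 44.6 + 383.3·tan21.2° = 44.6 + 148.7 = 193.3 kN/m
FS = 193.3 / 165.9 = 1.165

FS = 1.17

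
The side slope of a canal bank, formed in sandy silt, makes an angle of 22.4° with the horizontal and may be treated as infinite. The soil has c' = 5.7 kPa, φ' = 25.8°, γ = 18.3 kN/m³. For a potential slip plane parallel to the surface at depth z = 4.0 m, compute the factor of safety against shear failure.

For an infinite slope with a slip plane parallel to the surface (no pore pressure): FS = [c' + γz cos²β tanφ'] / [γz sinβ cosβ].
γz = 18.3·4.0 = 73.20 kN/m²
Numerator = 5.7 + 73.20·cos²22.4°·tan25.8° = 5.7 + 73.20·0.8548·0.4834 = 35.948 kPa
Denominator = 73.20·sin22.4°·cos22.4° = 73.20·0.3811·0.9245 = 25.790 kPa
FS = 35.948 / 25.790 = 1.394

FS = 1.39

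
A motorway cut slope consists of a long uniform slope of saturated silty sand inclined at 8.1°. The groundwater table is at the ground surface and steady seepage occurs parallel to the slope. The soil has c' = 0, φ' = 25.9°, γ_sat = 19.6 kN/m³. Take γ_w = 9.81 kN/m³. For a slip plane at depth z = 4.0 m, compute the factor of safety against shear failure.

FS = 1.70

With seepage parallel to the slope and the water table at the surface, the effective normal stress on the slip plane uses the buoyant unit weight γ' = γ_sat − γ_w while the driving shear stress uses γ_sat:
FS = [c' + γ' z cos²β tanφ'] / [γ_sat z sinβ cosβ]
(For c' = 0 this reduces to FS = (γ'/γ_sat)·tanφ'/tanβ.)
γ' = 19.6 − 9.81 = 9.79 kN/m³
Numerator = 0.0 + 9.79·4.0·cos²8.1°·tan25.9° = 0.0 + 9.79·4.0·0.9801·0.4856 = 18.638 kPa
Denominator = 19.6·4.0·sin8.1°·cos8.1° = 19.6·4.0·0.1409·0.9900 = 10.936 kPa
FS = 18.638 / 10.936 = 1.704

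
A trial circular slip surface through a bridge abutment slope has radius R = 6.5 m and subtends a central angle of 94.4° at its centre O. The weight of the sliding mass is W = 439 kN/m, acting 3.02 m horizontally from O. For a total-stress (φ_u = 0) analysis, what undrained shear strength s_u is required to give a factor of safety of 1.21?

s_u = 23.0 kPa

FS = s_u·L_a·R / (W·d), so s_u = FS·W·d / (L_a·R).
Arc length L_a = R·θ = 6.5·(94.4°·π/180) = 6.5·1.6476 = 10.71 m
s_u = 1.21·439·3.02 / (10.71·6.5) = 1604.2 / 69.61 = 23.05 kPa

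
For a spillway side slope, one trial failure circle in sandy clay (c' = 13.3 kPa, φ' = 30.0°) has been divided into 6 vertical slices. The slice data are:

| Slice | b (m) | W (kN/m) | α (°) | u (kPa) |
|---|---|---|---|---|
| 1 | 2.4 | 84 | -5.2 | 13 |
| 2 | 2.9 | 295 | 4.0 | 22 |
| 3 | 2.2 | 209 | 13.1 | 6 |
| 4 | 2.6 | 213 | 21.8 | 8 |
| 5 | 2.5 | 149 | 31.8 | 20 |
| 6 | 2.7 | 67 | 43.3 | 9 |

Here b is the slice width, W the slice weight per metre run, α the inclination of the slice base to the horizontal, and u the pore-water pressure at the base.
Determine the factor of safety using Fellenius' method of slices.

FS = 2.46

Ordinary method of slices: FS = Σ[c'·Δl_i + (W_i cosα_i − u_i·Δl_i)·tanφ'] / Σ W_i sinα_i, with Δl_i = b_i / cosα_i.
Slice 1: Δl = 2.4/cos(-5.2°) = 2.410 m; N'_1 = 84·cos(-5.2°) − 13·2.410 = 52.3; c'Δl = 32.05; W sinα = -7.6
Slice 2: Δl = 2.9/cos4.0° = 2.907 m; N'_2 = 295·cos4.0° − 22·2.907 = 230.3; c'Δl = 38.66; W sinα = 20.6
Slice 3: Δl = 2.2/cos13.1° = 2.259 m; N'_3 = 209·cos13.1° − 6·2.259 = 190.0; c'Δl = 30.04; W sinα = 47.4
Slice 4: Δl = 2.6/cos21.8° = 2.800 m; N'_4 = 213·cos21.8° − 8·2.800 = 175.4; c'Δl = 37.24; W sinα = 79.1
Slice 5: Δl = 2.5/cos31.8° = 2.942 m; N'_5 = 149·cos31.8° − 20·2.942 = 67.8; c'Δl = 39.12; W sinα = 78.5
Slice 6: Δl = 2.7/cos43.3° = 3.710 m; N'_6 = 67·cos43.3° − 9·3.710 = 15.4; c'Δl = 49.34; W sinα = 45.9
Σc'Δl = 226.5 kN/m; ΣN' = 731.2 kN/m; ΣW sinα = 263.9 kN/m
Resisting = 226.5 + 731.2·tan30.0° = 226.5 + 422.2 = 648.6 kN/m
FS = 648.6 / 263.9 = 2.458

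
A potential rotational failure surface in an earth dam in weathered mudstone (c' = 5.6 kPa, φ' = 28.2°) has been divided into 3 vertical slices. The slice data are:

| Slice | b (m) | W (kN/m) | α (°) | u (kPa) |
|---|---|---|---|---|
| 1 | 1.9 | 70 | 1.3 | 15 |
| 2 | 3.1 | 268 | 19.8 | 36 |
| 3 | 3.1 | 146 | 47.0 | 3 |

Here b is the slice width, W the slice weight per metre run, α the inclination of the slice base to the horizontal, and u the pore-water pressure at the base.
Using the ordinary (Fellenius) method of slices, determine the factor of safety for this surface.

Ordinary method of slices: FS = Σ[c'·Δl_i + (W_i cosα_i − u_i·Δl_i)·tanφ'] / Σ W_i sinα_i, with Δl_i = b_i / cosα_i.
Slice 1: Δl = 1.9/cos1.3° = 1.900 m; N'_1 = 70·cos1.3° − 15·1.900 = 41.5; c'Δl = 10.64; W sinα = 1.6
Slice 2: Δl = 3.1/cos19.8° = 3.295 m; N'_2 = 268·cos19.8° − 36·3.295 = 133.5; c'Δl = 18.45; W sinα = 90.8
Slice 3: Δl = 3.1/cos47.0° = 4.545 m; N'_3 = 146·cos47.0° − 3·4.545 = 85.9; c'Δl = 25.45; W sinα = 106.8
Σc'Δl = 54.5 kN/m; ΣN' = 261.0 kN/m; ΣW sinα = 199.1 kN/m
Resisting = 54.5 + 261.0·tan28.2° = 54.5 + 139.9 = 194.5 kN/m
FS = 194.5 / 199.1 = 0.977

FS = 0.98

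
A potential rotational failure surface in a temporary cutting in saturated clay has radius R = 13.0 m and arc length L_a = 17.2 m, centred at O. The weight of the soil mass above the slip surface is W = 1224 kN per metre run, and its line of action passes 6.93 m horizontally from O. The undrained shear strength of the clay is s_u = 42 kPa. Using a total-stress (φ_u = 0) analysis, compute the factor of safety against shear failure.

Taking moments about the centre O, the resisting moment is provided by the undrained shear strength acting along the arc:
M_R = s_u·L_a·R = 42·17.20·13.0 = 9391.2 kN·m/m
M_D = W·d = 1224·6.93 = 8482.3 kN·m/m
FS = M_R / M_D = 9391.2 / 8482.3 = 1.107

FS = 1.11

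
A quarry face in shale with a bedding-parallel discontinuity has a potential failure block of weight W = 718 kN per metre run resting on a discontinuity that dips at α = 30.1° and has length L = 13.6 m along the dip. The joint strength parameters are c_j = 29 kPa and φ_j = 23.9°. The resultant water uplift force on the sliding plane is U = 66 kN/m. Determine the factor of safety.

FS = 1.78

Resolving the block weight along and normal to the plane and applying the Mohr–Coulomb strength on the joint:
N' = W cosα − U = 718·cos30.1° − 66 = 555.2 kN/m
Driving force T = W sinα = 718·sin30.1° = 360.1 kN/m
Resisting force R = c_j·L + N'·tanφ_j = 29·13.6 + 555.2·tan23.9° = 394.4 + 246.0 = 640.4 kN/m
FS = R / T = 640.4 / 360.1 = 1.779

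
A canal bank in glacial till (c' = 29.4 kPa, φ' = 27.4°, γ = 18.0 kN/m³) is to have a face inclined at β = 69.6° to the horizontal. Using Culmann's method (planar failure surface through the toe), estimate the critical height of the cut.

H_c = 20.97 m

Culmann's analysis gives the critical failure plane at α_cr = (β + φ')/2 = (69.6 + 27.4)/2 = 48.5°, and the critical height
H_c = (4c'/γ) · sinβ cosφ' / [1 − cos(β − φ')]
    = (4·29.4/18.0) · sin69.6°·cos27.4° / [1 − cos(42.2°)]
    = 6.533 · 0.9373·0.8878 / [1 − 0.7408]
    = 6.533 · 0.8321 / 0.2592
    = 20.97 m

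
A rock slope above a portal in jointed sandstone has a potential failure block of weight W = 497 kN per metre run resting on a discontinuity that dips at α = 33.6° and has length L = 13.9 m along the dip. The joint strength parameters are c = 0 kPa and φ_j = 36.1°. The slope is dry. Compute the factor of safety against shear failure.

Resolving the block weight along and normal to the plane and applying the Mohr–Coulomb strength on the joint:
N' = W cosα = 497·cos33.6° = 414.0 kN/m
Driving force T = W sinα = 497·sin33.6° = 275.0 kN/m
Resisting force R = c·L + N'·tanφ_j = 0·13.9 + 414.0·tan36.1° = 0.0 + 301.9 = 301.9 kN/m
FS = R / T = 301.9 / 275.0 = 1.098

FS = 1.10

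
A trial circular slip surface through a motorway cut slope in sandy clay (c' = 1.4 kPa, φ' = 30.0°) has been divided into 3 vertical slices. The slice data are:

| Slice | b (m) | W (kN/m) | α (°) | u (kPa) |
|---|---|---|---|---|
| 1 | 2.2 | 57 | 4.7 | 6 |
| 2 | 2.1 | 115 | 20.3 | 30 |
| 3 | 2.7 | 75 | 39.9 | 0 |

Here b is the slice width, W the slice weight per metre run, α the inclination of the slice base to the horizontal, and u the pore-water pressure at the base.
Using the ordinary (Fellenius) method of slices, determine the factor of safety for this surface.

Ordinary method of slices: FS = Σ[c'·Δl_i + (W_i cosα_i − u_i·Δl_i)·tanφ'] / Σ W_i sinα_i, with Δl_i = b_i / cosα_i.
Slice 1: Δl = 2.2/cos4.7° = 2.207 m; N'_1 = 57·cos4.7° − 6·2.207 = 43.6; c'Δl = 3.09; W sinα = 4.7
Slice 2: Δl = 2.1/cos20.3° = 2.239 m; N'_2 = 115·cos20.3° − 30·2.239 = 40.7; c'Δl = 3.13; W sinα = 39.9
Slice 3: Δl = 2.7/cos39.9° = 3.519 m; N'_3 = 75·cos39.9° − 0·3.519 = 57.5; c'Δl = 4.93; W sinα = 48.1
Σc'Δl = 11.2 kN/m; ΣN' = 141.8 kN/m; ΣW sinα = 92.7 kN/m
Resisting = 11.2 + 141.8·tan30.0° = 11.2 + 81.9 = 93.0 kN/m
FS = 93.0 / 92.7 = 1.004

FS = 1.00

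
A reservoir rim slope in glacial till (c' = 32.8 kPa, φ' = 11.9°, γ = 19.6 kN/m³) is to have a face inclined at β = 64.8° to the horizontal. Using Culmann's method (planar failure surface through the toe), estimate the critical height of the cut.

H_c = 14.94 m

Culmann's analysis gives the critical failure plane at α_cr = (β + φ')/2 = (64.8 + 11.9)/2 = 38.4°, and the critical height
H_c = (4c'/γ) · sinβ cosφ' / [1 − cos(β − φ')]
    = (4·32.8/19.6) · sin64.8°·cos11.9° / [1 − cos(52.9°)]
    = 6.694 · 0.9048·0.9785 / [1 − 0.6032]
    = 6.694 · 0.8854 / 0.3968
    = 14.94 m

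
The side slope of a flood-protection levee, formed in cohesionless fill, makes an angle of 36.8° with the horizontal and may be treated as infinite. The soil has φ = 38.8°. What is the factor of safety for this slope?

FS = 1.07

For a dry cohesionless infinite slope the factor of safety is FS = tanφ / tanβ.
FS = tan38.8° / tan36.8° = 0.8040 / 0.7481 = 1.075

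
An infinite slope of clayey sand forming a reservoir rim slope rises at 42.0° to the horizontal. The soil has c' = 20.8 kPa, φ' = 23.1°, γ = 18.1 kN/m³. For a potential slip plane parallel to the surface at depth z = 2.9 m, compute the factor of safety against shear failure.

FS = 1.27

For an infinite slope with a slip plane parallel to the surface (no pore pressure): FS = [c' + γz cos²β tanφ'] / [γz sinβ cosβ].
γz = 18.1·2.9 = 52.49 kN/m²
Numerator = 20.8 + 52.49·cos²42.0°·tan23.1° = 20.8 + 52.49·0.5523·0.4265 = 33.165 kPa
Denominator = 52.49·sin42.0°·cos42.0° = 52.49·0.6691·0.7431 = 26.101 kPa
FS = 33.165 / 26.101 = 1.271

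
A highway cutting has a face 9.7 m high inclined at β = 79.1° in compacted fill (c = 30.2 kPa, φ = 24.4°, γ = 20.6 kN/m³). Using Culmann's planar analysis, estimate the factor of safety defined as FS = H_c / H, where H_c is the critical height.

H_c = (4c/γ) · sinβ cosφ / [1 − cos(β − φ)]
    = (4·30.2/20.6) · sin79.1°·cos24.4° / [1 − cos54.7°]
    = 5.864 · 0.8943 / 0.4221 = 12.42 m
FS = H_c / H = 12.42 / 9.7 = 1.281

FS = 1.28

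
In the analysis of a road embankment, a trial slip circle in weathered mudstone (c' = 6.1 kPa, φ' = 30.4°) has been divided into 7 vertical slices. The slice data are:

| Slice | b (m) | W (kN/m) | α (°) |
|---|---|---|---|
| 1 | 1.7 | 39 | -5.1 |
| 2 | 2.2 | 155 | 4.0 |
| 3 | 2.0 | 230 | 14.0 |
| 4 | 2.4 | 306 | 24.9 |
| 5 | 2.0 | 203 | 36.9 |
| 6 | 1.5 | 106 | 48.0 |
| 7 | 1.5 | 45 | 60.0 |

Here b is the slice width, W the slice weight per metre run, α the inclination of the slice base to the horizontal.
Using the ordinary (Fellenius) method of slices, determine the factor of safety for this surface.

Ordinary method of slices: FS = Σ[c'·Δl_i + (W_i cosα_i)·tanφ'] / Σ W_i sinα_i, with Δl_i = b_i / cosα_i.
Slice 1: Δl = 1.7/cos(-5.1°) = 1.707 m; N'_1 = 39·cos(-5.1°) = 38.8; c'Δl = 10.41; W sinα = -3.5
Slice 2: Δl = 2.2/cos4.0° = 2.205 m; N'_2 = 155·cos4.0° = 154.6; c'Δl = 13.45; W sinα = 10.8
Slice 3: Δl = 2.0/cos14.0° = 2.061 m; N'_3 = 230·cos14.0° = 223.2; c'Δl = 12.57; W sinα = 55.6
Slice 4: Δl = 2.4/cos24.9° = 2.646 m; N'_4 = 306·cos24.9° = 277.6; c'Δl = 16.14; W sinα = 128.8
Slice 5: Δl = 2.0/cos36.9° = 2.501 m; N'_5 = 203·cos36.9° = 162.3; c'Δl = 15.26; W sinα = 121.9
Slice 6: Δl = 1.5/cos48.0° = 2.242 m; N'_6 = 106·cos48.0° = 70.9; c'Δl = 13.67; W sinα = 78.8
Slice 7: Δl = 1.5/cos60.0° = 3.000 m; N'_7 = 45·cos60.0° = 22.5; c'Δl = 18.30; W sinα = 39.0
Σc'Δl = 99.8 kN/m; ΣN' = 950.0 kN/m; ΣW sinα = 431.5 kN/m
Resisting = 99.8 + 950.0·tan30.4° = 99.8 + 557.3 = 657.1 kN/m
FS = 657.1 / 431.5 = 1.523

FS = 1.52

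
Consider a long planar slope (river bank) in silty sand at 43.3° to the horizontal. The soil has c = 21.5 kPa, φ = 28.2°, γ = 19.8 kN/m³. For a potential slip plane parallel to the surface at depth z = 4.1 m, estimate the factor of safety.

FS = 1.10

For an infinite slope with a slip plane parallel to the surface (no pore pressure): FS = [c + γz cos²β tanφ] / [γz sinβ cosβ].
γz = 19.8·4.1 = 81.18 kN/m²
Numerator = 21.5 + 81.18·cos²43.3°·tan28.2° = 21.5 + 81.18·0.5297·0.5362 = 44.555 kPa
Denominator = 81.18·sin43.3°·cos43.3° = 81.18·0.6858·0.7278 = 40.519 kPa
FS = 44.555 / 40.519 = 1.100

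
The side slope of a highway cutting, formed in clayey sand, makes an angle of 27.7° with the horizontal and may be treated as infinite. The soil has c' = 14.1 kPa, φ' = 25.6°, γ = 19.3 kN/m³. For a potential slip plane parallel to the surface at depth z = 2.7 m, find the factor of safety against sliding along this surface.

For an infinite slope with a slip plane parallel to the surface (no pore pressure): FS = [c' + γz cos²β tanφ'] / [γz sinβ cosβ].
γz = 19.3·2.7 = 52.11 kN/m²
Numerator = 14.1 + 52.11·cos²27.7°·tan25.6° = 14.1 + 52.11·0.7839·0.4791 = 33.672 kPa
Denominator = 52.11·sin27.7°·cos27.7° = 52.11·0.4648·0.8854 = 21.447 kPa
FS = 33.672 / 21.447 = 1.570

FS = 1.57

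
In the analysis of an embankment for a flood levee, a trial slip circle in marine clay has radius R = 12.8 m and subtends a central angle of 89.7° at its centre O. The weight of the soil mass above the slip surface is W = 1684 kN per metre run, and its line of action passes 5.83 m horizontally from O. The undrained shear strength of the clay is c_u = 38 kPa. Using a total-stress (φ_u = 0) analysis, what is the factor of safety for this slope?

FS = 0.99

Taking moments about the centre O, the resisting moment is provided by the undrained shear strength acting along the arc:
Arc length L_a = R·θ = 12.8·(89.7°·π/180) = 12.8·1.5656 = 20.04 m
M_R = c_u·L_a·R = 38·20.04·12.8 = 9747.1 kN·m/m
M_D = W·d = 1684·5.83 = 9817.7 kN·m/m
FS = M_R / M_D = 9747.1 / 9817.7 = 0.993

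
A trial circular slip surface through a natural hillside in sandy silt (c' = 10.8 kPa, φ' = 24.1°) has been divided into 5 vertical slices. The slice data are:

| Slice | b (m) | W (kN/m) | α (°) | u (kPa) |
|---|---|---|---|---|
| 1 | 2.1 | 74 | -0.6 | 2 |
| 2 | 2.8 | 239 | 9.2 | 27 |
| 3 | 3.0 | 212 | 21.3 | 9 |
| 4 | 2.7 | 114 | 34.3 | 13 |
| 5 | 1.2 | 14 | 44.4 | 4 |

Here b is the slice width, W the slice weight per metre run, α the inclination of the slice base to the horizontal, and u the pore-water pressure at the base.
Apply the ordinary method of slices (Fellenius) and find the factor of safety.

Ordinary method of slices: FS = Σ[c'·Δl_i + (W_i cosα_i − u_i·Δl_i)·tanφ'] / Σ W_i sinα_i, with Δl_i = b_i / cosα_i.
Slice 1: Δl = 2.1/cos(-0.6°) = 2.100 m; N'_1 = 74·cos(-0.6°) − 2·2.100 = 69.8; c'Δl = 22.68; W sinα = -0.8
Slice 2: Δl = 2.8/cos9.2° = 2.836 m; N'_2 = 239·cos9.2° − 27·2.836 = 159.3; c'Δl = 30.63; W sinα = 38.2
Slice 3: Δl = 3.0/cos21.3° = 3.220 m; N'_3 = 212·cos21.3° − 9·3.220 = 168.5; c'Δl = 34.78; W sinα = 77.0
Slice 4: Δl = 2.7/cos34.3° = 3.268 m; N'_4 = 114·cos34.3° − 13·3.268 = 51.7; c'Δl = 35.30; W sinα = 64.2
Slice 5: Δl = 1.2/cos44.4° = 1.680 m; N'_5 = 14·cos44.4° − 4·1.680 = 3.3; c'Δl = 18.14; W sinα = 9.8
Σc'Δl = 141.5 kN/m; ΣN' = 452.6 kN/m; ΣW sinα = 188.5 kN/m
Resisting = 141.5 + 452.6·tan24.1° = 141.5 + 202.5 = 344.0 kN/m
FS = 344.0 / 188.5 = 1.825

FS = 1.83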